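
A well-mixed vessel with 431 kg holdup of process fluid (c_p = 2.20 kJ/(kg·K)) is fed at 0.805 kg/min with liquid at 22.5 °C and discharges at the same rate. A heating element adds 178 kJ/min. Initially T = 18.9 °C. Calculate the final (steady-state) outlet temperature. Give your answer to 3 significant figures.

123 °C

Heat balance on the well-mixed liquid: M c_p dT/dt = ṁ c_p (T_in − T) + 178.
At steady state dT/dt = 0 ⇒ T_ss = T_in + Q̇/(ṁ c_p) = 22.5 + 178/(0.805·2.20) = 123.01 °C.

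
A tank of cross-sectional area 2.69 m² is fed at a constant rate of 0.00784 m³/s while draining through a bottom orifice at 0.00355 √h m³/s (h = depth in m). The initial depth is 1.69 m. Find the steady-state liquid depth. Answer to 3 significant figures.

A dh/dt = Q_in − 0.00355 √h. Steady state requires inflow = outflow:
Q_in = 0.00355 √h_ss ⇒ √h_ss = 0.00784/0.00355 = 2.2085.
h_ss = 2.2085² = 4.8773 m. (Since h₀ = 1.69 m < h_ss, the level will rise toward this value.)

4.88 m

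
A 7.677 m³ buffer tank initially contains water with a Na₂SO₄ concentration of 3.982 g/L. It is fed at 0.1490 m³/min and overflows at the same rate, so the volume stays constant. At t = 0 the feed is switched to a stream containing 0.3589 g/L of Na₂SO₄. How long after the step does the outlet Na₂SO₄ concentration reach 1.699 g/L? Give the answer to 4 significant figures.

Species balance: V dC/dt = Q(C_in − C) ⇒ τ = V/Q = 51.5235 min.
C(t) = C_in + (C₀ − C_in) e^(−t/τ). Set C = 1.699 and solve for t:
e^(−t/τ) = (C − C_in)/(C₀ − C_in) = (1.699 − 0.3589)/(3.982 − 0.3589) = 0.369877
t = −τ ln(…) = 51.5235 × 0.994586 = 51.2445 min.

51.24 min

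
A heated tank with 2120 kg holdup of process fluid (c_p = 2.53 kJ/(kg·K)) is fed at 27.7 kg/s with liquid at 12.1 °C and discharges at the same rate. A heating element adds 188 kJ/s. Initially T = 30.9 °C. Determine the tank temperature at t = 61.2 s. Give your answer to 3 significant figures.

22.0 °C

M c_p dT/dt = ṁ c_p (T_in − T) + Q̇.
τ = M/ṁ = 76.534 s; T_ss = T_in + Q̇/(ṁ c_p) = 12.1 + 188/(27.7·2.53) = 14.783 °C.
T approaches T_ss exponentially: T(t) = T_ss + (T₀ − T_ss) e^(−t/τ).
T(61.2) = 14.783 + (16.117)·e^(−61.2/76.534) = 14.783 + (16.117)·0.44949 = 22.027 °C.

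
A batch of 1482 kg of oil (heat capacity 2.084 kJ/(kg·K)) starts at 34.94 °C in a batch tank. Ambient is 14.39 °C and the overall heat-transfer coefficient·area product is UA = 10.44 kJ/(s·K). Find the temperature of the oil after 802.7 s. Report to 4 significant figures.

15.75 °C

M c_p dT/dt = −UA(T − T_amb).
dT/dt = (T_ss − T)/τ with T_ss = T_amb = 14.3900 °C, τ = M c_p/UA = 1482·2.084/10.44 = 295.832 s.
Solution: T(t) = T_ss + (T₀ − T_ss) e^(−t/τ).
T(802.7) = 14.3900 + (20.5500)·0.0663134 = 15.7527 °C.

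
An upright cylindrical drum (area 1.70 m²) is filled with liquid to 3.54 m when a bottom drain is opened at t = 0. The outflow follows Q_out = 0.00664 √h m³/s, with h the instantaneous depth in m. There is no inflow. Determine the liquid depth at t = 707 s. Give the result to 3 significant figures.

0.251 m

With no inflow, A dh/dt = −0.00664 √h.
Separate and integrate: 2(√h − √h₀) = −(0.00664/A) t.
√h = √3.54 − 0.00664·707/(2·1.70) = 1.8815 − 1.3807 = 0.50076.
h = 0.50076² = 0.25076 m.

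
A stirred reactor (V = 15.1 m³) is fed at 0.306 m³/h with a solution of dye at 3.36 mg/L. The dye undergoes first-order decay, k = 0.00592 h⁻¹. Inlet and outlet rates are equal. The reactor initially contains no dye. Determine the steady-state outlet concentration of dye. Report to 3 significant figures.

2.60 mg/L

Species balance: V dC/dt = Q C_in − Q C − k V C.
Steady state (dC/dt = 0): C_ss = Q C_in/(Q + kV) = C_in/(1 + kV/Q).
C_ss = 0.306·3.36/(0.306 + 0.00592·15.1) = 1.0282/0.39539 = 2.6004 mg/L.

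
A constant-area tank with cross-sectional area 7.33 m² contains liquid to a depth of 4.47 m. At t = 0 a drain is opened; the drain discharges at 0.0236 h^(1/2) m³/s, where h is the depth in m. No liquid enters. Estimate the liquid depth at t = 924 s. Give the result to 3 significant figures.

With no inflow, A dh/dt = −0.0236 √h.
This is separable: 2 d(√h)/dt = −0.0236/A, so √h = √h₀ − (0.0236/(2A)) t.
√h = √4.47 − 0.0236·924/(2·7.33) = 2.1142 − 1.4875 = 0.62676.
h = 0.62676² = 0.39283 m.

0.393 m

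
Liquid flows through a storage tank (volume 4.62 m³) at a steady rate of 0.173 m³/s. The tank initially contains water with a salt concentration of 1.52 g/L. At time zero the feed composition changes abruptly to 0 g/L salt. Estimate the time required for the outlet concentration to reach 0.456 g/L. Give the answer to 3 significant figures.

32.2 s

Species balance: V dC/dt = Q(C_in − C) ⇒ τ = V/Q = 26.705 s.
C(t) = C_in + (C₀ − C_in) e^(−t/τ). Set C = 0.456 and solve for t:
e^(−t/τ) = (C − C_in)/(C₀ − C_in) = (0.456 − 0)/(1.52 − 0) = 0.30000
t = −τ ln(…) = 26.705 × 1.2040 = 32.152 s.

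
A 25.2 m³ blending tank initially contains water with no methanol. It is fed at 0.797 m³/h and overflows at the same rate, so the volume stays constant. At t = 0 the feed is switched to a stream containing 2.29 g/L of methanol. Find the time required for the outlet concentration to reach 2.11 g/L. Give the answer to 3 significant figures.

80.4 h

Species balance: V dC/dt = Q(C_in − C) ⇒ τ = V/Q = 31.619 h.
C(t) = C_in + (C₀ − C_in) e^(−t/τ). Set C = 2.11 and solve for t:
e^(−t/τ) = (C − C_in)/(C₀ − C_in) = (2.11 − 2.29)/(0 − 2.29) = 0.078603
t = −τ ln(…) = 31.619 × 2.5434 = 80.417 h.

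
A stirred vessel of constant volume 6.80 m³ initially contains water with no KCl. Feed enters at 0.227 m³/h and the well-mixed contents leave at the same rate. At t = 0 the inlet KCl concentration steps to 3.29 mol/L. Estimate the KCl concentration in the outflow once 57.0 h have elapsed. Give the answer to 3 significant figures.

2.80 mol/L

Species balance on the tank: V dC/dt = Q(C_in − C).
Time constant τ = V/Q = 6.80/0.227 = 29.956 h.
C approaches C_in exponentially: C(t) = C_in + (C₀ − C_in) e^(−t/τ).
C(57.0) = 3.29 + (0 − 3.29)·e^(−57.0/29.956) = 3.29 + (-3.2900)·0.14915 = 2.7993 mol/L.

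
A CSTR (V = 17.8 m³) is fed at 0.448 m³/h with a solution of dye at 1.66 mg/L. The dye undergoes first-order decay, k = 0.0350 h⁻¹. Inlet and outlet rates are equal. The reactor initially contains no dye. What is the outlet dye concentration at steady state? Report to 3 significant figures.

0.694 mg/L

Species balance: V dC/dt = Q C_in − Q C − k V C.
Steady state (dC/dt = 0): C_ss = Q C_in/(Q + kV) = C_in/(1 + kV/Q).
C_ss = 0.448·1.66/(0.448 + 0.0350·17.8) = 0.74368/1.0710 = 0.69438 mg/L.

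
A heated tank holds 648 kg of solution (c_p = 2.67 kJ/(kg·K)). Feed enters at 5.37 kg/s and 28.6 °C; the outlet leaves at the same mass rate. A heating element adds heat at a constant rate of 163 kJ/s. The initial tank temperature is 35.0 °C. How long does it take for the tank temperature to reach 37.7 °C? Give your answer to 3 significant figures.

94.6 s

Heat balance on the well-mixed liquid: M c_p dT/dt = ṁ c_p (T_in − T) + 163.
τ = M/ṁ = 120.67 s; T_ss = T_in + Q̇/(ṁ c_p) = 39.968 °C.
T(t) = T_ss + (T₀ − T_ss) e^(−t/τ). Set T = 37.7:
e^(−t/τ) = (37.7 − 39.968)/(35.0 − 39.968) = 0.45657
t = −120.67 · ln(0.45657) = 94.606 s.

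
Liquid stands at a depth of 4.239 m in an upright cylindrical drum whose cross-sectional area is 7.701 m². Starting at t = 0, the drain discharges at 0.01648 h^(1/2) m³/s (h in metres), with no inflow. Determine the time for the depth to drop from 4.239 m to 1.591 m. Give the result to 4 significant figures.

745.4 s

Unsteady balance on liquid volume: A dh/dt = −0.01648 √h.
This is separable: 2 d(√h)/dt = −0.01648/A, so √h = √h₀ − (0.01648/(2A)) t.
t = 2A(√h₀ − √h)/0.01648 = 2·7.701·(√4.239 − √1.591)/0.01648
  = 15.4020 × (2.05888 − 1.26135) / 0.01648 = 745.366 s.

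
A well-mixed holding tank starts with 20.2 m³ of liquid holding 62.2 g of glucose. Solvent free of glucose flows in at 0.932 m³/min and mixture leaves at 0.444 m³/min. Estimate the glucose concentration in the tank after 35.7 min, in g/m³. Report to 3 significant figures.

0.939 g/m³

Total volume: dV/dt = Q_in − Q_out = 0.48800 m³/min, so V(t) = 20.2 + 0.48800 t and V(35.7) = 37.622 m³.
No glucose enters, so dm/dt = −Q_out · (m/V).
Separate: dm/m = −Q_out dt/V(t) ⇒ ln(m/m₀) = −(Q_out/(Q_in−Q_out)) ln(V/V₀).
m = m₀ (V₀/V)^(Q_out/(Q_in−Q_out)) = 62.2 × (20.2/37.622)^(0.90984) = 35.323 g.
C = m/V = 35.323/37.622 = 0.93890 g/m³.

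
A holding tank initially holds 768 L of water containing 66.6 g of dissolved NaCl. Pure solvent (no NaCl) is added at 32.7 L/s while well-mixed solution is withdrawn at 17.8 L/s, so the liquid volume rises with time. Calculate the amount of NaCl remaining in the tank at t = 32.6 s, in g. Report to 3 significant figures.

Total volume: dV/dt = Q_in − Q_out = 14.900 L/s, so V(t) = 768 + 14.900 t and V(32.6) = 1253.7 L.
Solute balance: dm/dt = 0 − Q_out C = −Q_out m/V(t).
dm/m = −Q_out dt/(V₀ + 14.900 t); integrating gives ln(m/m₀) = −(Q_out/(Q_in−Q_out)) ln(V/V₀).
m = m₀ (V₀/V)^(Q_out/(Q_in−Q_out)) = 66.6 × (768/1253.7)^(1.1946) = 37.085 g.

37.1 g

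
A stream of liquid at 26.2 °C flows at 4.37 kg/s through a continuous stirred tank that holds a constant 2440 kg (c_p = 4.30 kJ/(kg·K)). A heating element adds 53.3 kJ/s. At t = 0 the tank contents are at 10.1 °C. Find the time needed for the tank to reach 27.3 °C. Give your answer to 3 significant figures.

Heat balance on the well-mixed liquid: M c_p dT/dt = ṁ c_p (T_in − T) + 53.3.
τ = M/ṁ = 558.35 s; T_ss = T_in + Q̇/(ṁ c_p) = 29.036 °C.
T(t) = T_ss + (T₀ − T_ss) e^(−t/τ). Set T = 27.3:
e^(−t/τ) = (27.3 − 29.036)/(10.1 − 29.036) = 0.091699
t = −558.35 · ln(0.091699) = 1334.0 s.

1330 s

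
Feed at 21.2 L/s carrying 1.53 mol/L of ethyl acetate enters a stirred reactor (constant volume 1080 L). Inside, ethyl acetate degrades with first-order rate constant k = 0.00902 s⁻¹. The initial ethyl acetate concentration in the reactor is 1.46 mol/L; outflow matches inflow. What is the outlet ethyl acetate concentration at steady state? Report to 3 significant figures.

Species balance: V dC/dt = Q C_in − Q C − k V C.
Steady state (dC/dt = 0): C_ss = Q C_in/(Q + kV) = C_in/(1 + kV/Q).
C_ss = 21.2·1.53/(21.2 + 0.00902·1080) = 32.436/30.942 = 1.0483 mol/L.

1.05 mol/L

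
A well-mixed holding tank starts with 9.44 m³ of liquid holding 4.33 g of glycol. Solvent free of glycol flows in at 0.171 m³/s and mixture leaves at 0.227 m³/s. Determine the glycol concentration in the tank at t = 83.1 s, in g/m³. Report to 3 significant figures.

Total volume: dV/dt = Q_in − Q_out = -0.056000 m³/s, so V(t) = 9.44 − 0.056000 t and V(83.1) = 4.7864 m³.
Solute balance: dm/dt = 0 − Q_out C = −Q_out m/V(t).
dm/m = −Q_out dt/(V₀ − 0.056000 t); integrating gives ln(m/m₀) = −(Q_out/(Q_in−Q_out)) ln(V/V₀).
m = m₀ (V₀/V)^(Q_out/(Q_in−Q_out)) = 4.33 × (9.44/4.7864)^(-4.0536) = 0.27595 g.
C = m/V = 0.27595/4.7864 = 0.057653 g/m³.

0.0577 g/m³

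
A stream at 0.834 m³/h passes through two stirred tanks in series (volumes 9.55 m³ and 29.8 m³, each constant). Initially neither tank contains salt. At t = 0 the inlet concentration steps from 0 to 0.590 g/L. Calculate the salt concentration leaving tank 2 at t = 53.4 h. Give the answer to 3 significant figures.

Each tank obeys Vᵢ dCᵢ/dt = Q(Cᵢ₋₁ − Cᵢ), so τᵢ = Vᵢ/Q.
τ₁ = 9.55/0.834 = 11.451 h; τ₂ = 29.8/0.834 = 35.731 h.
Tank 1: C₁ = C_in(1 − e^(−t/τ₁)). Tank 2 (τ₁ ≠ τ₂): C₂ = C_in[1 − (τ₁ e^(−t/τ₁) − τ₂ e^(−t/τ₂))/(τ₁ − τ₂)].
At t = 53.4: e^(−t/τ₁) = 0.0094342, e^(−t/τ₂) = 0.22436.
C₂ = 0.590·[1 − (11.451·0.0094342 − 35.731·0.22436)/(-24.281)] = 0.590·0.67427 = 0.39782 g/L.

0.398 g/L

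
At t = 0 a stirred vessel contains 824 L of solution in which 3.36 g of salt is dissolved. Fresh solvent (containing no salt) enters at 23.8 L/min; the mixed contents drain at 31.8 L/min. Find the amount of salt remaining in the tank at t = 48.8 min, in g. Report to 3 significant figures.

Total volume: dV/dt = Q_in − Q_out = -8.0000 L/min, so V(t) = 824 − 8.0000 t and V(48.8) = 433.60 L.
Species balance (pure solvent in): dm/dt = −Q_out · m/V(t).
dm/m = −Q_out dt/(V₀ − 8.0000 t); integrating gives ln(m/m₀) = −(Q_out/(Q_in−Q_out)) ln(V/V₀).
m = m₀ (V₀/V)^(Q_out/(Q_in−Q_out)) = 3.36 × (824/433.60)^(-3.9750) = 0.26179 g.

0.262 g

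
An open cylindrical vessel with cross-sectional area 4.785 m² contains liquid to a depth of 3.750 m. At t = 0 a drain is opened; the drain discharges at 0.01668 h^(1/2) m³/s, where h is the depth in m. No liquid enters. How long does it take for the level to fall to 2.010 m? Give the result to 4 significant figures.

297.6 s

A dh/dt = −Q_out = −0.01668 √h.
Separate and integrate: 2(√h − √h₀) = −(0.01668/A) t.
t = 2A(√h₀ − √h)/0.01668 = 2·4.785·(√3.750 − √2.010)/0.01668
  = 9.57000 × (1.93649 − 1.41774) / 0.01668 = 297.626 s.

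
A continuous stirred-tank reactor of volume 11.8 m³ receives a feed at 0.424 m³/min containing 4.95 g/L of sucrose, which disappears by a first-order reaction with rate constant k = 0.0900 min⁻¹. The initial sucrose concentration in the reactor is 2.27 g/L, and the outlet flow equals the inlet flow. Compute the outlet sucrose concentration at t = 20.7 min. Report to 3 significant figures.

1.48 g/L

Species balance: V dC/dt = Q C_in − Q C − k V C.
This is linear with rate a = Q/V + k = 0.12593 min⁻¹.
C_ss = Q C_in/(Q + kV) = 1.4124 g/L; C(t) = C_ss + (C₀ − C_ss) e^(−a t).
C(20.7) = 1.4124 + (0.85762)·e^(−0.12593·20.7) = 1.4124 + (0.85762)·0.073770 = 1.4756 g/L.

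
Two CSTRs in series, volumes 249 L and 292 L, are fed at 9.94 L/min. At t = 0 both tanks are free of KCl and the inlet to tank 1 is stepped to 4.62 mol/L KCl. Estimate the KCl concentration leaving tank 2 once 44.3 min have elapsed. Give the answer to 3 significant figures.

2.24 mol/L

Each tank obeys Vᵢ dCᵢ/dt = Q(Cᵢ₋₁ − Cᵢ), so τᵢ = Vᵢ/Q.
τ₁ = 249/9.94 = 25.050 min; τ₂ = 292/9.94 = 29.376 min.
Solving the cascade with C₁(0)=C₂(0)=0 gives C₂(t) = C_in[1 − (τ₁ e^(−t/τ₁) − τ₂ e^(−t/τ₂))/(τ₁ − τ₂)].
At t = 44.3: e^(−t/τ₁) = 0.17060, e^(−t/τ₂) = 0.22135.
C₂ = 4.62·[1 − (25.050·0.17060 − 29.376·0.22135)/(-4.3260)] = 4.62·0.48478 = 2.2397 mol/L.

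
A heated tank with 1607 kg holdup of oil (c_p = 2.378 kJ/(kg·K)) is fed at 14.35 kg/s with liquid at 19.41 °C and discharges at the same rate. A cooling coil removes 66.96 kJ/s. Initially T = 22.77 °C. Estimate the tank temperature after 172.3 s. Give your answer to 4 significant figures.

18.59 °C

First-law balance (no shaft work): M c_p dT/dt = ṁ c_p (T_in − T) − 66.96.
τ = M/ṁ = 111.986 s; T_ss = T_in − Q̇/(ṁ c_p) = 19.41 − 66.96/(14.35·2.378) = 17.4478 °C.
Solution: T(t) = T_ss + (T₀ − T_ss) e^(−t/τ).
T(172.3) = 17.4478 + (5.32224)·e^(−172.3/111.986) = 17.4478 + (5.32224)·0.214685 = 18.5904 °C.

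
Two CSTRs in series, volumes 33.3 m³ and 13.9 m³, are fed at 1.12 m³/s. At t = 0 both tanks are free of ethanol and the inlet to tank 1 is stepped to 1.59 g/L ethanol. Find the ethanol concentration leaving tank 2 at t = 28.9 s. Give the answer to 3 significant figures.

Species balance on tank i: dCᵢ/dt = (Cᵢ₋₁ − Cᵢ)/τᵢ with τᵢ = Vᵢ/Q.
τ₁ = 33.3/1.12 = 29.732 s; τ₂ = 13.9/1.12 = 12.411 s.
Solving the cascade with C₁(0)=C₂(0)=0 gives C₂(t) = C_in[1 − (τ₁ e^(−t/τ₁) − τ₂ e^(−t/τ₂))/(τ₁ − τ₂)].
At t = 28.9: e^(−t/τ₁) = 0.37832, e^(−t/τ₂) = 0.097429.
C₂ = 1.59·[1 − (29.732·0.37832 − 12.411·0.097429)/(17.321)] = 1.59·0.42042 = 0.66847 g/L.

0.668 g/L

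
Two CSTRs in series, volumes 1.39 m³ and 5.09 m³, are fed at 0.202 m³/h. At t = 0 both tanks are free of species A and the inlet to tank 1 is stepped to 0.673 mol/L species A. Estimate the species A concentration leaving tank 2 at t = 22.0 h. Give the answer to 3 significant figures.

Time constants: τᵢ = Vᵢ/Q for each well-mixed tank.
τ₁ = 1.39/0.202 = 6.8812 h; τ₂ = 5.09/0.202 = 25.198 h.
Solving the cascade with C₁(0)=C₂(0)=0 gives C₂(t) = C_in[1 − (τ₁ e^(−t/τ₁) − τ₂ e^(−t/τ₂))/(τ₁ − τ₂)].
At t = 22.0: e^(−t/τ₁) = 0.040880, e^(−t/τ₂) = 0.41766.
C₂ = 0.673·[1 − (6.8812·0.040880 − 25.198·0.41766)/(-18.317)] = 0.673·0.44079 = 0.29665 mol/L.

0.297 mol/L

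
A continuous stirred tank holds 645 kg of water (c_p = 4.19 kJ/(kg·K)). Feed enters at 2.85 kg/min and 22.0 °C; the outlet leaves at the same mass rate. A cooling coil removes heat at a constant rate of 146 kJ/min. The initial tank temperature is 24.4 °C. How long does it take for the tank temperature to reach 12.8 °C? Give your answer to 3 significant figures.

357 min

Unsteady energy balance on the tank contents: M c_p dT/dt = ṁ c_p (T_in − T) − 146.
τ = M/ṁ = 226.32 min; T_ss = T_in − Q̇/(ṁ c_p) = 9.7737 °C.
T(t) = T_ss + (T₀ − T_ss) e^(−t/τ). Set T = 12.8:
e^(−t/τ) = (12.8 − 9.7737)/(24.4 − 9.7737) = 0.20691
t = −226.32 · ln(0.20691) = 356.56 min.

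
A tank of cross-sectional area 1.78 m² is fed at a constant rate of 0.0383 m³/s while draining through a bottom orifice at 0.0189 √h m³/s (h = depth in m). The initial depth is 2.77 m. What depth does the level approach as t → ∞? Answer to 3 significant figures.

4.11 m

A dh/dt = Q_in − 0.0189 √h. Steady state requires inflow = outflow:
Q_in = 0.0189 √h_ss ⇒ √h_ss = 0.0383/0.0189 = 2.0265.
h_ss = 2.0265² = 4.1065 m. (Since h₀ = 2.77 m < h_ss, the level will rise toward this value.)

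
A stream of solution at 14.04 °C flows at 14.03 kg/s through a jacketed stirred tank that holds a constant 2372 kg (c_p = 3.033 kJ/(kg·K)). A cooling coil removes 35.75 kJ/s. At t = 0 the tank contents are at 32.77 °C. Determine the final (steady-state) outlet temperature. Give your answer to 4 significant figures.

13.20 °C

M c_p dT/dt = ṁ c_p (T_in − T) − Q̇.
At steady state dT/dt = 0 ⇒ T_ss = T_in − Q̇/(ṁ c_p) = 14.04 − 35.75/(14.03·3.033) = 13.1999 °C.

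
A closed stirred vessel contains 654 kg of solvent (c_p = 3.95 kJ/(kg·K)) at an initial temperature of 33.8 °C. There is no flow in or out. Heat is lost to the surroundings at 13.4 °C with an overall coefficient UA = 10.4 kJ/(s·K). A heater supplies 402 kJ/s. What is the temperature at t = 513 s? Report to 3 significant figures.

49.7 °C

Lumped-capacitance energy balance: M c_p dT/dt = UA(T_amb − T) + Q̇.
dT/dt = (T_ss − T)/τ with T_ss = T_amb + Q̇/UA = 13.4 + 402/10.4 = 52.054 °C, τ = M c_p/UA = 654·3.95/10.4 = 248.39 s.
Integrating: T(t) = T_ss + (T₀ − T_ss) e^(−t/τ).
T(513) = 52.054 + (-18.254)·0.12678 = 49.740 °C.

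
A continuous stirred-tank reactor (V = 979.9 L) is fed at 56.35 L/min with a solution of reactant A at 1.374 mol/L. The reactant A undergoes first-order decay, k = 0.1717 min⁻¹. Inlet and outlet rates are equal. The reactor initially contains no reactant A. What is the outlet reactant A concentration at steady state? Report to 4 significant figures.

Accumulation = in − out − consumed: V dC/dt = Q C_in − Q C − k V C.
At steady state: 0 = Q C_in − (Q + kV) C_ss, so C_ss = Q C_in/(Q + kV).
C_ss = 56.35·1.374/(56.35 + 0.1717·979.9) = 77.4249/224.599 = 0.344725 mol/L.

0.3447 mol/L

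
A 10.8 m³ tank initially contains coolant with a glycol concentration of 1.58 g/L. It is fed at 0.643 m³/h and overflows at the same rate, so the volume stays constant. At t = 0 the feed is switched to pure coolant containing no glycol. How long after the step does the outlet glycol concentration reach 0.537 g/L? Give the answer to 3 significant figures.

18.1 h

Species balance: V dC/dt = Q(C_in − C) ⇒ τ = V/Q = 16.796 h.
C(t) = C_in + (C₀ − C_in) e^(−t/τ). Set C = 0.537 and solve for t:
e^(−t/τ) = (C − C_in)/(C₀ − C_in) = (0.537 − 0)/(1.58 − 0) = 0.33987
t = −τ ln(…) = 16.796 × 1.0792 = 18.126 h.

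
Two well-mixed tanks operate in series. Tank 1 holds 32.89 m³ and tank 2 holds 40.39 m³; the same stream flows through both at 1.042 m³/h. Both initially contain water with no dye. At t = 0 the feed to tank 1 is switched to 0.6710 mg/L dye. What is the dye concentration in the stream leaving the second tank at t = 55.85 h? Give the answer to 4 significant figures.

0.3171 mg/L

Species balance on tank i: dCᵢ/dt = (Cᵢ₋₁ − Cᵢ)/τᵢ with τᵢ = Vᵢ/Q.
τ₁ = 32.89/1.042 = 31.5643 h; τ₂ = 40.39/1.042 = 38.7620 h.
Solving the cascade with C₁(0)=C₂(0)=0 gives C₂(t) = C_in[1 − (τ₁ e^(−t/τ₁) − τ₂ e^(−t/τ₂))/(τ₁ − τ₂)].
At t = 55.85: e^(−t/τ₁) = 0.170435, e^(−t/τ₂) = 0.236728.
C₂ = 0.6710·[1 − (31.5643·0.170435 − 38.7620·0.236728)/(-7.19770)] = 0.6710·0.472554 = 0.317084 mg/L.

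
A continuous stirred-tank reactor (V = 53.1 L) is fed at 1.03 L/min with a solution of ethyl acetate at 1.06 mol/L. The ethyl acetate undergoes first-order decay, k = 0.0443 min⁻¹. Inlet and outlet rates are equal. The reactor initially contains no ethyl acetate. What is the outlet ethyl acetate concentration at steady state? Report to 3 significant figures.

0.323 mol/L

Accumulation = in − out − consumed: V dC/dt = Q C_in − Q C − k V C.
At steady state: 0 = Q C_in − (Q + kV) C_ss, so C_ss = Q C_in/(Q + kV).
C_ss = 1.03·1.06/(1.03 + 0.0443·53.1) = 1.0918/3.3823 = 0.32280 mol/L.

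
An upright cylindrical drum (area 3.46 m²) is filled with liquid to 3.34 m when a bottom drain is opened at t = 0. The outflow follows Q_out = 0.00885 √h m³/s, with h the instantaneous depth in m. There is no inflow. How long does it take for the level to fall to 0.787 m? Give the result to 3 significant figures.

A dh/dt = −Q_out = −0.00885 √h.
This is separable: 2 d(√h)/dt = −0.00885/A, so √h = √h₀ − (0.00885/(2A)) t.
t = 2A(√h₀ − √h)/0.00885 = 2·3.46·(√3.34 − √0.787)/0.00885
  = 6.9200 × (1.8276 − 0.88713) / 0.00885 = 735.35 s.

735 s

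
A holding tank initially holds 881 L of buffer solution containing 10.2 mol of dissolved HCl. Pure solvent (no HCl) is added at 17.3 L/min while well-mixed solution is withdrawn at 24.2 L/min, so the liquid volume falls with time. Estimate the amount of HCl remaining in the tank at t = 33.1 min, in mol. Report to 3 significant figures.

Let m(t) be the amount of HCl. Volume: V(t) = V₀ + (Q_in − Q_out) t = 881 − 6.9000 t; V(33.1) = 652.61 L.
Solute balance: dm/dt = 0 − Q_out C = −Q_out m/V(t).
Separate: dm/m = −Q_out dt/V(t) ⇒ ln(m/m₀) = −(Q_out/(Q_in−Q_out)) ln(V/V₀).
m = m₀ (V₀/V)^(Q_out/(Q_in−Q_out)) = 10.2 × (881/652.61)^(-3.5072) = 3.5606 mol.

3.56 mol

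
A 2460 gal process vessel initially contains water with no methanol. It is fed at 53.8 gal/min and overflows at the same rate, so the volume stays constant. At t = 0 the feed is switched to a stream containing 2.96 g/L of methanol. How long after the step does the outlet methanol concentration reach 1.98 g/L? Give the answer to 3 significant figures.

Species balance: V dC/dt = Q(C_in − C) ⇒ τ = V/Q = 45.725 min.
C(t) = C_in + (C₀ − C_in) e^(−t/τ). Set C = 1.98 and solve for t:
e^(−t/τ) = (C − C_in)/(C₀ − C_in) = (1.98 − 2.96)/(0 − 2.96) = 0.33108
t = −τ ln(…) = 45.725 × 1.1054 = 50.544 min.

50.5 min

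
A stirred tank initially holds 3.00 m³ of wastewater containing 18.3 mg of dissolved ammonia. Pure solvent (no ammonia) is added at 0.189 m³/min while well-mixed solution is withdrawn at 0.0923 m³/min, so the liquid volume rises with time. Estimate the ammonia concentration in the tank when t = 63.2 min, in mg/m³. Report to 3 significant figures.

0.696 mg/m³

Total volume: dV/dt = Q_in − Q_out = 0.096700 m³/min, so V(t) = 3.00 + 0.096700 t and V(63.2) = 9.1114 m³.
Solute balance: dm/dt = 0 − Q_out C = −Q_out m/V(t).
Separate: dm/m = −Q_out dt/V(t) ⇒ ln(m/m₀) = −(Q_out/(Q_in−Q_out)) ln(V/V₀).
m = m₀ (V₀/V)^(Q_out/(Q_in−Q_out)) = 18.3 × (3.00/9.1114)^(0.95450) = 6.3378 mg.
C = m/V = 6.3378/9.1114 = 0.69559 mg/m³.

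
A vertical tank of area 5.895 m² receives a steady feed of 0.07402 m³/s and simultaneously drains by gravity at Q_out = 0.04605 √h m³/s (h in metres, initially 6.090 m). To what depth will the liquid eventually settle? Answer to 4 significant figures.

2.584 m

A dh/dt = Q_in − 0.04605 √h. Steady state requires inflow = outflow:
Q_in = 0.04605 √h_ss ⇒ √h_ss = 0.07402/0.04605 = 1.60738.
h_ss = 1.60738² = 2.58368 m. (Since h₀ = 6.090 m > h_ss, the level will fall toward this value.)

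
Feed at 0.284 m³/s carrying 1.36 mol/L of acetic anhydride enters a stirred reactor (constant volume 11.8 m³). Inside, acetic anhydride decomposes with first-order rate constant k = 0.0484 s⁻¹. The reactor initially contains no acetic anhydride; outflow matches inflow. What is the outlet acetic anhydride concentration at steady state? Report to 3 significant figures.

Species balance: V dC/dt = Q C_in − Q C − k V C.
Steady state (dC/dt = 0): C_ss = Q C_in/(Q + kV) = C_in/(1 + kV/Q).
C_ss = 0.284·1.36/(0.284 + 0.0484·11.8) = 0.38624/0.85512 = 0.45168 mol/L.

0.452 mol/L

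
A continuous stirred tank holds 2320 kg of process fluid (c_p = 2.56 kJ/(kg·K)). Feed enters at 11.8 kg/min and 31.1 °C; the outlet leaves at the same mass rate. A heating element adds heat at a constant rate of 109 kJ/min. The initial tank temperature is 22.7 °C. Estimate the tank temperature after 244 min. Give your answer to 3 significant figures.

M c_p dT/dt = ṁ c_p (T_in − T) + Q̇.
Rearrange: dT/dt = (T_ss − T)/τ with τ = M/ṁ = 196.61 min and T_ss = T_in + Q̇/(ṁ c_p) = 34.708 °C.
Solution: T(t) = T_ss + (T₀ − T_ss) e^(−t/τ).
T(244) = 34.708 + (-12.008)·e^(−244/196.61) = 34.708 + (-12.008)·0.28909 = 31.237 °C.

31.2 °C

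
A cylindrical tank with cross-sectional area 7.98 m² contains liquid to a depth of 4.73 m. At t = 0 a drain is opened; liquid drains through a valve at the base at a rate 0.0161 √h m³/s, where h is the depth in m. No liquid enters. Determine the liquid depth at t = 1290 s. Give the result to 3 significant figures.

A dh/dt = −Q_out = −0.0161 √h.
∫ h^(−1/2) dh = −(0.0161/A) ∫ dt, giving 2√h = 2√h₀ − (0.0161/A) t.
√h = √4.73 − 0.0161·1290/(2·7.98) = 2.1749 − 1.3013 = 0.87354.
h = 0.87354² = 0.76307 m.

0.763 m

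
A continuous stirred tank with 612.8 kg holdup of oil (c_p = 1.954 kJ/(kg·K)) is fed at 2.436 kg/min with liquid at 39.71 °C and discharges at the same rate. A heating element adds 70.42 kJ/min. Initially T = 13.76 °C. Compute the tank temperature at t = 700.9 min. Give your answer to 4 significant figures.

51.99 °C

Energy balance: M c_p dT/dt = ṁ c_p (T_in − T) + 70.42.
τ = M/ṁ = 251.560 min; T_ss = T_in + Q̇/(ṁ c_p) = 39.71 + 70.42/(2.436·1.954) = 54.5043 °C.
Solution: T(t) = T_ss + (T₀ − T_ss) e^(−t/τ).
T(700.9) = 54.5043 + (-40.7443)·e^(−700.9/251.560) = 54.5043 + (-40.7443)·0.0616541 = 51.9922 °C.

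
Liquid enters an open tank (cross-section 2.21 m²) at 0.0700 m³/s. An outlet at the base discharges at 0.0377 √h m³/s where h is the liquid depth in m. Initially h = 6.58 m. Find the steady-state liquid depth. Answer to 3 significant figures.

A dh/dt = Q_in − 0.0377 √h. Steady state requires inflow = outflow:
Q_in = 0.0377 √h_ss ⇒ √h_ss = 0.0700/0.0377 = 1.8568.
h_ss = 1.8568² = 3.4476 m. (Since h₀ = 6.58 m > h_ss, the level will fall toward this value.)

3.45 m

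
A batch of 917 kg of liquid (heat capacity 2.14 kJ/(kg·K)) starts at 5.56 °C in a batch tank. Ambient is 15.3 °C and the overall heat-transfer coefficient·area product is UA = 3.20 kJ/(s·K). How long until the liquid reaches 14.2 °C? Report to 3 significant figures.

Lumped-capacitance energy balance: M c_p dT/dt = UA(T_amb − T).
τ = M c_p/UA = 613.24 s; T_ss = T_amb = 15.300 °C.
T(t) = T_ss + (T₀ − T_ss)e^(−t/τ); set T = 14.2:
t = −τ ln[(T − T_ss)/(T₀ − T_ss)] = −613.24 · ln(0.11294) = 1337.4 s.

1340 s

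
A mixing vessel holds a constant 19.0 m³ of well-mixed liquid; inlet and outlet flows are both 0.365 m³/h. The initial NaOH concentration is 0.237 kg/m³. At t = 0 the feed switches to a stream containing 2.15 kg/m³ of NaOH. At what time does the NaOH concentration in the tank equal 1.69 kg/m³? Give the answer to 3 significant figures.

74.2 h

Mass balance on the solute (V constant): V dC/dt = Q(C_in − C), so τ = V/Q = 52.055 h.
C(t) = C_in + (C₀ − C_in) e^(−t/τ). Set C = 1.69 and solve for t:
e^(−t/τ) = (C − C_in)/(C₀ − C_in) = (1.69 − 2.15)/(0.237 − 2.15) = 0.24046
t = −τ ln(…) = 52.055 × 1.4252 = 74.189 h.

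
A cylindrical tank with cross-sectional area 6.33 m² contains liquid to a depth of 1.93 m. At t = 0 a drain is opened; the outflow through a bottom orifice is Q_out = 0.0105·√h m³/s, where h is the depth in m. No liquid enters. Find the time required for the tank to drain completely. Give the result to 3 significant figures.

With no inflow, A dh/dt = −0.0105 √h.
Separate and integrate: 2(√h − √h₀) = −(0.0105/A) t.
Tank is empty when √h = 0: t_empty = 2A√h₀/0.0105.
t_empty = 2·6.33·√1.93/0.0105 = 12.660·1.3892/0.0105 = 1675.0 s.

1680 s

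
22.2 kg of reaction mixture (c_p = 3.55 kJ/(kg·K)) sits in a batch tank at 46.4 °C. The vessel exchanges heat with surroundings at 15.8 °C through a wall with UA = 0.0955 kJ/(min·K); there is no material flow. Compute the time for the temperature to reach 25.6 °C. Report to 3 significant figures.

M c_p dT/dt = −UA(T − T_amb).
τ = M c_p/UA = 825.24 min; T_ss = T_amb = 15.800 °C.
T(t) = T_ss + (T₀ − T_ss)e^(−t/τ); set T = 25.6:
t = −τ ln[(T − T_ss)/(T₀ − T_ss)] = −825.24 · ln(0.32026) = 939.63 min.

940 min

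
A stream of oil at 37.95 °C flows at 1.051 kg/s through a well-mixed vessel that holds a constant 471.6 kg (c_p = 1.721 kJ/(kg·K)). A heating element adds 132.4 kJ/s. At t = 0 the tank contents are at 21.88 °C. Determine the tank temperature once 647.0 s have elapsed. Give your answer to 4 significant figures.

90.04 °C

M c_p dT/dt = ṁ c_p (T_in − T) + Q̇.
Rearrange: dT/dt = (T_ss − T)/τ with τ = M/ṁ = 448.716 s and T_ss = T_in + Q̇/(ṁ c_p) = 111.149 °C.
T approaches T_ss exponentially: T(t) = T_ss + (T₀ − T_ss) e^(−t/τ).
T(647.0) = 111.149 + (-89.2689)·e^(−647.0/448.716) = 111.149 + (-89.2689)·0.236480 = 90.0386 °C.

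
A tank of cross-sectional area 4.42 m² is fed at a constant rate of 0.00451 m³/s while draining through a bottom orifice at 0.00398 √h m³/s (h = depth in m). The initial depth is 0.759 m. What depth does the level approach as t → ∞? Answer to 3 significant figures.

Level balance: A dh/dt = 0.00451 − 0.00398 √h. Setting dh/dt = 0:
Q_in = 0.00398 √h_ss ⇒ √h_ss = 0.00451/0.00398 = 1.1332.
h_ss = 1.1332² = 1.2841 m. (Since h₀ = 0.759 m < h_ss, the level will rise toward this value.)

1.28 m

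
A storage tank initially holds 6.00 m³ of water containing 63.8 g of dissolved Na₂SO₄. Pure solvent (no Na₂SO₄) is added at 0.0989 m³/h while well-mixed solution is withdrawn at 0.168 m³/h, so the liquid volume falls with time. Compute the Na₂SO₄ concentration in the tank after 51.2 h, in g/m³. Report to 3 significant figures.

2.97 g/m³

Total volume: dV/dt = Q_in − Q_out = -0.069100 m³/h, so V(t) = 6.00 − 0.069100 t and V(51.2) = 2.4621 m³.
Solute balance: dm/dt = 0 − Q_out C = −Q_out m/V(t).
dm/m = −Q_out dt/(V₀ − 0.069100 t); integrating gives ln(m/m₀) = −(Q_out/(Q_in−Q_out)) ln(V/V₀).
m = m₀ (V₀/V)^(Q_out/(Q_in−Q_out)) = 63.8 × (6.00/2.4621)^(-2.4313) = 7.3163 g.
C = m/V = 7.3163/2.4621 = 2.9716 g/m³.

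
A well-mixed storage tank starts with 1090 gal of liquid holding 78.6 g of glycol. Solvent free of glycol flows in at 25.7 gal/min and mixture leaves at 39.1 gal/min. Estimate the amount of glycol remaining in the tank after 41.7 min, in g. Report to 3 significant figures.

Total volume: dV/dt = Q_in − Q_out = -13.400 gal/min, so V(t) = 1090 − 13.400 t and V(41.7) = 531.22 gal.
Solute balance: dm/dt = 0 − Q_out C = −Q_out m/V(t).
dm/m = −Q_out dt/(V₀ − 13.400 t); integrating gives ln(m/m₀) = −(Q_out/(Q_in−Q_out)) ln(V/V₀).
m = m₀ (V₀/V)^(Q_out/(Q_in−Q_out)) = 78.6 × (1090/531.22)^(-2.9179) = 9.6514 g.

9.65 g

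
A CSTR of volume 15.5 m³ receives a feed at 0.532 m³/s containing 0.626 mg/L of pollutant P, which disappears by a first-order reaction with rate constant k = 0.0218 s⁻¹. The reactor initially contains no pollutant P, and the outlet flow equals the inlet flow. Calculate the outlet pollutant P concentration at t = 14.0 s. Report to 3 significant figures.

0.208 mg/L

Accumulation = in − out − consumed: V dC/dt = Q C_in − Q C − k V C.
dC/dt = (Q/V) C_in − (Q/V + k) C; effective rate a = Q/V + k = 0.034323 + 0.0218 = 0.056123 s⁻¹.
C_ss = Q C_in/(Q + kV) = 0.38284 mg/L; C(t) = C_ss + (C₀ − C_ss) e^(−a t).
C(14.0) = 0.38284 + (-0.38284)·e^(−0.056123·14.0) = 0.38284 + (-0.38284)·0.45579 = 0.20834 mg/L.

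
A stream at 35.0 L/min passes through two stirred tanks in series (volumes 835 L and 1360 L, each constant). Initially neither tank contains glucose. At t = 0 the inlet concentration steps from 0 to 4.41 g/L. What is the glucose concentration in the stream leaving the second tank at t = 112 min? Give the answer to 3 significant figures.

3.83 g/L

Each tank obeys Vᵢ dCᵢ/dt = Q(Cᵢ₋₁ − Cᵢ), so τᵢ = Vᵢ/Q.
τ₁ = 835/35.0 = 23.857 min; τ₂ = 1360/35.0 = 38.857 min.
Solving the cascade with C₁(0)=C₂(0)=0 gives C₂(t) = C_in[1 − (τ₁ e^(−t/τ₁) − τ₂ e^(−t/τ₂))/(τ₁ − τ₂)].
At t = 112: e^(−t/τ₁) = 0.0091444, e^(−t/τ₂) = 0.056003.
C₂ = 4.41·[1 − (23.857·0.0091444 − 38.857·0.056003)/(-15.000)] = 4.41·0.86947 = 3.8344 g/L.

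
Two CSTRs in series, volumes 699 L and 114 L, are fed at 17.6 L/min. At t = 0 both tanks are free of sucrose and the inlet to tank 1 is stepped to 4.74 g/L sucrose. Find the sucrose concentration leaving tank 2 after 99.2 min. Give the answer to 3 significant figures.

4.27 g/L

Each tank obeys Vᵢ dCᵢ/dt = Q(Cᵢ₋₁ − Cᵢ), so τᵢ = Vᵢ/Q.
τ₁ = 699/17.6 = 39.716 min; τ₂ = 114/17.6 = 6.4773 min.
Tank 1: C₁ = C_in(1 − e^(−t/τ₁)). Tank 2 (τ₁ ≠ τ₂): C₂ = C_in[1 − (τ₁ e^(−t/τ₁) − τ₂ e^(−t/τ₂))/(τ₁ − τ₂)].
At t = 99.2: e^(−t/τ₁) = 0.082271, e^(−t/τ₂) = 2.2322e-07.
C₂ = 4.74·[1 − (39.716·0.082271 − 6.4773·2.2322e-07)/(33.239)] = 4.74·0.90170 = 4.2740 g/L.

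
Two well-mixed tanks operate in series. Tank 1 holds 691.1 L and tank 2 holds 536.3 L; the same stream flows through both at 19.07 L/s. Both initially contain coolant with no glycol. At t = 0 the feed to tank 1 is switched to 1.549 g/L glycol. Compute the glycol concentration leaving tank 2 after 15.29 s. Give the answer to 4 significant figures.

Each tank obeys Vᵢ dCᵢ/dt = Q(Cᵢ₋₁ − Cᵢ), so τᵢ = Vᵢ/Q.
τ₁ = 691.1/19.07 = 36.2402 s; τ₂ = 536.3/19.07 = 28.1227 s.
Tank 1: C₁ = C_in(1 − e^(−t/τ₁)). Tank 2 (τ₁ ≠ τ₂): C₂ = C_in[1 − (τ₁ e^(−t/τ₁) − τ₂ e^(−t/τ₂))/(τ₁ − τ₂)].
At t = 15.29: e^(−t/τ₁) = 0.655795, e^(−t/τ₂) = 0.580603.
C₂ = 1.549·[1 − (36.2402·0.655795 − 28.1227·0.580603)/(8.11746)] = 1.549·0.0837045 = 0.129658 g/L.

0.1297 g/L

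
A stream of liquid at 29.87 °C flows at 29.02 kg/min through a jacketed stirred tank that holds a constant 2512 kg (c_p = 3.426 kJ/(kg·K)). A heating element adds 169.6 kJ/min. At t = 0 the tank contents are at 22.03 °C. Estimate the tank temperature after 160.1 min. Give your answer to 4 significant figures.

First-law balance (no shaft work): M c_p dT/dt = ṁ c_p (T_in − T) + 169.6.
τ = M/ṁ = 86.5610 min; T_ss = T_in + Q̇/(ṁ c_p) = 29.87 + 169.6/(29.02·3.426) = 31.5759 °C.
This is linear first-order; T(t) = T_ss + (T₀ − T_ss) e^(−t/τ).
T(160.1) = 31.5759 + (-9.54585)·e^(−160.1/86.5610) = 31.5759 + (-9.54585)·0.157306 = 30.0742 °C.

30.07 °C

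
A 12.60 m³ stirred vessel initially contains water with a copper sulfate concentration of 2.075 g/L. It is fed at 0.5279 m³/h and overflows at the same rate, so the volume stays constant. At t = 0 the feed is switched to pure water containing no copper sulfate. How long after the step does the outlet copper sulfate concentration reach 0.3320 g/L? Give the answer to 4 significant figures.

Species balance: V dC/dt = Q(C_in − C) ⇒ τ = V/Q = 23.8682 h.
C(t) = C_in + (C₀ − C_in) e^(−t/τ). Set C = 0.3320 and solve for t:
e^(−t/τ) = (C − C_in)/(C₀ − C_in) = (0.3320 − 0)/(2.075 − 0) = 0.160000
t = −τ ln(…) = 23.8682 × 1.83258 = 43.7403 h.

43.74 h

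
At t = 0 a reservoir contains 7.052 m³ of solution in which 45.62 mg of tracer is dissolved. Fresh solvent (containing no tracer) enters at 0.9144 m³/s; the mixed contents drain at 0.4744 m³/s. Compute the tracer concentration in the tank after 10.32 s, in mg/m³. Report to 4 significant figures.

Let m(t) be the amount of tracer. Volume: V(t) = V₀ + (Q_in − Q_out) t = 7.052 + 0.440000 t; V(10.32) = 11.5928 m³.
Solute balance: dm/dt = 0 − Q_out C = −Q_out m/V(t).
Separate: dm/m = −Q_out dt/V(t) ⇒ ln(m/m₀) = −(Q_out/(Q_in−Q_out)) ln(V/V₀).
m = m₀ (V₀/V)^(Q_out/(Q_in−Q_out)) = 45.62 × (7.052/11.5928)^(1.07818) = 26.6933 mg.
C = m/V = 26.6933/11.5928 = 2.30257 mg/m³.

2.303 mg/m³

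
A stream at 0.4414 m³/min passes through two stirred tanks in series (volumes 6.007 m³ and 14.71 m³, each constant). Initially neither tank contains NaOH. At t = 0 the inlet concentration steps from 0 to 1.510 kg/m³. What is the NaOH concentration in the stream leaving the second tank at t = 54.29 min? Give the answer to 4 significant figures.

Each tank obeys Vᵢ dCᵢ/dt = Q(Cᵢ₋₁ − Cᵢ), so τᵢ = Vᵢ/Q.
τ₁ = 6.007/0.4414 = 13.6090 min; τ₂ = 14.71/0.4414 = 33.3258 min.
Tank 1: C₁ = C_in(1 − e^(−t/τ₁)). Tank 2 (τ₁ ≠ τ₂): C₂ = C_in[1 − (τ₁ e^(−t/τ₁) − τ₂ e^(−t/τ₂))/(τ₁ − τ₂)].
At t = 54.29: e^(−t/τ₁) = 0.0185130, e^(−t/τ₂) = 0.196112.
C₂ = 1.510·[1 − (13.6090·0.0185130 − 33.3258·0.196112)/(-19.7168)] = 1.510·0.681305 = 1.02877 kg/m³.

1.029 kg/m³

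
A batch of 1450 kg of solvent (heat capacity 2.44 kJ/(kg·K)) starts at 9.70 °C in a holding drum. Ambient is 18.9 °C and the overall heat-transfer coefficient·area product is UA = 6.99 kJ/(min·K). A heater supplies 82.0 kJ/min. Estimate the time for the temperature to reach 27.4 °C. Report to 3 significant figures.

Unsteady energy balance on the tank contents: M c_p dT/dt = −UA(T − T_amb) + Q̇.
τ = M c_p/UA = 506.15 min; T_ss = T_amb + Q̇/UA = 18.9 + 82.0/6.99 = 30.631 °C.
T(t) = T_ss + (T₀ − T_ss)e^(−t/τ); set T = 27.4:
t = −τ ln[(T − T_ss)/(T₀ − T_ss)] = −506.15 · ln(0.15437) = 945.71 min.

946 min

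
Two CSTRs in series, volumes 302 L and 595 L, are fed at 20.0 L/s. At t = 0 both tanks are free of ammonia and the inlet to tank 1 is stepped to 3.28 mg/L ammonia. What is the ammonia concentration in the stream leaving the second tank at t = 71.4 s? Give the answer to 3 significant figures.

2.71 mg/L

Time constants: τᵢ = Vᵢ/Q for each well-mixed tank.
τ₁ = 302/20.0 = 15.100 s; τ₂ = 595/20.0 = 29.750 s.
Tank 1: C₁ = C_in(1 − e^(−t/τ₁)). Tank 2 (τ₁ ≠ τ₂): C₂ = C_in[1 − (τ₁ e^(−t/τ₁) − τ₂ e^(−t/τ₂))/(τ₁ − τ₂)].
At t = 71.4: e^(−t/τ₁) = 0.0088399, e^(−t/τ₂) = 0.090718.
C₂ = 3.28·[1 − (15.100·0.0088399 − 29.750·0.090718)/(-14.650)] = 3.28·0.82489 = 2.7056 mg/L.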